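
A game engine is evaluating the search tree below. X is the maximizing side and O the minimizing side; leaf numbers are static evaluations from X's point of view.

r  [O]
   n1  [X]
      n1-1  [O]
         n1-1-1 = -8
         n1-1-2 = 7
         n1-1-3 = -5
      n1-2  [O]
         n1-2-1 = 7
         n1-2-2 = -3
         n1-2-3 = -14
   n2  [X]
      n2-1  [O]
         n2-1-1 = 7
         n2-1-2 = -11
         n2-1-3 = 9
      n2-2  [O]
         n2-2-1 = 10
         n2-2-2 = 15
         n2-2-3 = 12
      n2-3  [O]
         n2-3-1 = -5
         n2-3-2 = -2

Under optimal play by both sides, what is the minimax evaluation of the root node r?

n1-1 (O): min(-8, 7, -5) = -8
n1-2 (O): min(7, -3, -14) = -14
n1 (X): max(-8, -14) = -8
n2-1 (O): min(7, -11, 9) = -11
n2-2 (O): min(10, 15, 12) = 10
n2-3 (O): min(-5, -2) = -5
n2 (X): max(-11, 10, -5) = 10
r (O): min(-8, 10) = -8

-8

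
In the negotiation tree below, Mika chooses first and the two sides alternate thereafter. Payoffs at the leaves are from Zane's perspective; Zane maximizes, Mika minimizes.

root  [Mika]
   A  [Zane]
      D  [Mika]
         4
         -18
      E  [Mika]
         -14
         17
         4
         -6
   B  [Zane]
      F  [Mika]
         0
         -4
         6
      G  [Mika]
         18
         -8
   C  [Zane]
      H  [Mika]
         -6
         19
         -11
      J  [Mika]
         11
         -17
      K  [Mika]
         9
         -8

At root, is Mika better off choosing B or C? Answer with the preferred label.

F (Mika): min(0, -4, 6) = -4
G (Mika): min(18, -8) = -8
B (Zane): max(-4, -8) = -4
H (Mika): min(-6, 19, -11) = -11
J (Mika): min(11, -17) = -17
K (Mika): min(9, -8) = -8
C (Zane): max(-11, -17, -8) = -8
Mika prefers the lower value; B=-4, C=-8. C is better since -8 < -4.

C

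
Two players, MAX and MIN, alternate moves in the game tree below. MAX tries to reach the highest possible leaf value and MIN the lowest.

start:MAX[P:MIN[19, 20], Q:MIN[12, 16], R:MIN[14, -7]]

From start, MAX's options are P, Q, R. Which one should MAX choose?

P

P (MIN): min(19, 20) = 19
Q (MIN): min(12, 16) = 12
R (MIN): min(14, -7) = -7
start (MAX): max(19, 12, -7) = 19
MAX at start wants the highest of {P=19, Q=12, R=-7}, so chooses P.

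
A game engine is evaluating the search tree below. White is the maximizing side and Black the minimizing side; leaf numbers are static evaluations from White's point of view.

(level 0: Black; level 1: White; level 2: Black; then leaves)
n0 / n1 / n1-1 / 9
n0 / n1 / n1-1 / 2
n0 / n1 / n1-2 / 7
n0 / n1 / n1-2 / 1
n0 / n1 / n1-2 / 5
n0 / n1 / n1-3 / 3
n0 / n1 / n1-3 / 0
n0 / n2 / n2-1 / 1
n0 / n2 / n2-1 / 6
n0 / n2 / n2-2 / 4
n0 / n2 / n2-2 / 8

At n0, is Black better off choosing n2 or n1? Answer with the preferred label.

n2-1 (Black): min(1, 6) = 1
n2-2 (Black): min(4, 8) = 4
n2 (White): max(1, 4) = 4
n1-1 (Black): min(9, 2) = 2
n1-2 (Black): min(7, 1, 5) = 1
n1-3 (Black): min(3, 0) = 0
n1 (White): max(2, 1, 0) = 2
Black prefers the lower value; n2=4, n1=2. n1 is better since 2 < 4.

n1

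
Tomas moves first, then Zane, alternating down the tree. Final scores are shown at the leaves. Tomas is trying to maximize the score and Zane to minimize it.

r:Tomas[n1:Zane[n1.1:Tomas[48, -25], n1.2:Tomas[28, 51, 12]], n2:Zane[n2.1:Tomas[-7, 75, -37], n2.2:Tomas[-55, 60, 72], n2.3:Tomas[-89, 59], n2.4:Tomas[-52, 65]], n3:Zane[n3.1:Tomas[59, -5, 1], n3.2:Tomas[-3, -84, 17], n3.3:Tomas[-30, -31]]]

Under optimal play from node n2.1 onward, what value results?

75

n2.1 (Tomas): max(-7, 75, -37) = 75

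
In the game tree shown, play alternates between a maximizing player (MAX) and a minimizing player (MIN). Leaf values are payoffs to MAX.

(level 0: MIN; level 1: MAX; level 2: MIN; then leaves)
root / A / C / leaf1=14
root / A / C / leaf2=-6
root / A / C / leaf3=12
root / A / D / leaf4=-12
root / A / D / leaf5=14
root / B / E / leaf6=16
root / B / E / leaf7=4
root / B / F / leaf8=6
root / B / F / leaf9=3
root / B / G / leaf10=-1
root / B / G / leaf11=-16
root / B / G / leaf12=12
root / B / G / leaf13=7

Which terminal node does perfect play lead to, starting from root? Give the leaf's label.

C (MIN): min(14, -6, 12) = -6
D (MIN): min(-12, 14) = -12
A (MAX): max(-6, -12) = -6
E (MIN): min(16, 4) = 4
F (MIN): min(6, 3) = 3
G (MIN): min(-1, -16, 12, 7) = -16
B (MAX): max(4, 3, -16) = 4
root (MIN): min(-6, 4) = -6
At root, MIN picks A (lowest: -6).
At A, MAX picks C (highest: -6).
At C, MIN picks leaf2 (lowest: -6).
Terminal value -6.

leaf2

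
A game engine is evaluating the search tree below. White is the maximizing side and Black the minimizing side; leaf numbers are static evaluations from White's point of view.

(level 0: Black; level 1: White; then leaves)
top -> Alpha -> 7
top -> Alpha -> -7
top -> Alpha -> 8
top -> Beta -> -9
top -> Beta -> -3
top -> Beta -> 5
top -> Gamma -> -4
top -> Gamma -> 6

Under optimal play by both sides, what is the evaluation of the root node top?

Alpha (White): max(7, -7, 8) = 8
Beta (White): max(-9, -3, 5) = 5
Gamma (White): max(-4, 6) = 6
top (Black): min(8, 5, 6) = 5

5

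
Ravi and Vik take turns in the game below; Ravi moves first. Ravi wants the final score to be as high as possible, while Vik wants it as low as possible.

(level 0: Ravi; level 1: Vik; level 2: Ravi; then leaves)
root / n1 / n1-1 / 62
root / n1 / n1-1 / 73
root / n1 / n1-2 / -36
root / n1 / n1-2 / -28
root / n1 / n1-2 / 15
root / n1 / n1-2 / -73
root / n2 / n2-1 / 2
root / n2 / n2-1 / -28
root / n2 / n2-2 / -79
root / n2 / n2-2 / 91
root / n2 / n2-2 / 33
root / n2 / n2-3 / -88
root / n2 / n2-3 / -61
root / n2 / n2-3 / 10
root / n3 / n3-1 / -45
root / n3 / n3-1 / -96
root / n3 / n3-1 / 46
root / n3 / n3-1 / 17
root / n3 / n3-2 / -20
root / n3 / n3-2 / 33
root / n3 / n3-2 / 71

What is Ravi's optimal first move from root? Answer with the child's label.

n1-1 (Ravi): max(62, 73) = 73
n1-2 (Ravi): max(-36, -28, 15, -73) = 15
n1 (Vik): min(73, 15) = 15
n2-1 (Ravi): max(2, -28) = 2
n2-2 (Ravi): max(-79, 91, 33) = 91
n2-3 (Ravi): max(-88, -61, 10) = 10
n2 (Vik): min(2, 91, 10) = 2
n3-1 (Ravi): max(-45, -96, 46, 17) = 46
n3-2 (Ravi): max(-20, 33, 71) = 71
n3 (Vik): min(46, 71) = 46
root (Ravi): max(15, 2, 46) = 46
Ravi at root wants the highest of {n1=15, n2=2, n3=46}, so chooses n3.

n3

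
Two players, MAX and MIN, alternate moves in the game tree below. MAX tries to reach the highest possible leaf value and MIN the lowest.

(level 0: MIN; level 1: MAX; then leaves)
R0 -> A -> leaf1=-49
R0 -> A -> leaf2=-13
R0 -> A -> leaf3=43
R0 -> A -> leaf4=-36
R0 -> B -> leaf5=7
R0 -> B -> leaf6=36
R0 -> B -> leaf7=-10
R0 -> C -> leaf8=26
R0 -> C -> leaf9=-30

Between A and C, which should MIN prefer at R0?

A (MAX): max(-49, -13, 43, -36) = 43
C (MAX): max(26, -30) = 26
MIN prefers the lower value; A=43, C=26. C is better since 26 < 43.

C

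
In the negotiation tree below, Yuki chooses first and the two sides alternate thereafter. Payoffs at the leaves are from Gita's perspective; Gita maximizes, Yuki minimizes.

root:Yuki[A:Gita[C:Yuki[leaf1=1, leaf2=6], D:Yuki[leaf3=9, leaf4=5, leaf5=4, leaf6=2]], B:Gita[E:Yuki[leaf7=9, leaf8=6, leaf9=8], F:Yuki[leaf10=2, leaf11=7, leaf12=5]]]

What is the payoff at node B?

E (Yuki): min(9, 6, 8) = 6
F (Yuki): min(2, 7, 5) = 2
B (Gita): max(6, 2) = 6

6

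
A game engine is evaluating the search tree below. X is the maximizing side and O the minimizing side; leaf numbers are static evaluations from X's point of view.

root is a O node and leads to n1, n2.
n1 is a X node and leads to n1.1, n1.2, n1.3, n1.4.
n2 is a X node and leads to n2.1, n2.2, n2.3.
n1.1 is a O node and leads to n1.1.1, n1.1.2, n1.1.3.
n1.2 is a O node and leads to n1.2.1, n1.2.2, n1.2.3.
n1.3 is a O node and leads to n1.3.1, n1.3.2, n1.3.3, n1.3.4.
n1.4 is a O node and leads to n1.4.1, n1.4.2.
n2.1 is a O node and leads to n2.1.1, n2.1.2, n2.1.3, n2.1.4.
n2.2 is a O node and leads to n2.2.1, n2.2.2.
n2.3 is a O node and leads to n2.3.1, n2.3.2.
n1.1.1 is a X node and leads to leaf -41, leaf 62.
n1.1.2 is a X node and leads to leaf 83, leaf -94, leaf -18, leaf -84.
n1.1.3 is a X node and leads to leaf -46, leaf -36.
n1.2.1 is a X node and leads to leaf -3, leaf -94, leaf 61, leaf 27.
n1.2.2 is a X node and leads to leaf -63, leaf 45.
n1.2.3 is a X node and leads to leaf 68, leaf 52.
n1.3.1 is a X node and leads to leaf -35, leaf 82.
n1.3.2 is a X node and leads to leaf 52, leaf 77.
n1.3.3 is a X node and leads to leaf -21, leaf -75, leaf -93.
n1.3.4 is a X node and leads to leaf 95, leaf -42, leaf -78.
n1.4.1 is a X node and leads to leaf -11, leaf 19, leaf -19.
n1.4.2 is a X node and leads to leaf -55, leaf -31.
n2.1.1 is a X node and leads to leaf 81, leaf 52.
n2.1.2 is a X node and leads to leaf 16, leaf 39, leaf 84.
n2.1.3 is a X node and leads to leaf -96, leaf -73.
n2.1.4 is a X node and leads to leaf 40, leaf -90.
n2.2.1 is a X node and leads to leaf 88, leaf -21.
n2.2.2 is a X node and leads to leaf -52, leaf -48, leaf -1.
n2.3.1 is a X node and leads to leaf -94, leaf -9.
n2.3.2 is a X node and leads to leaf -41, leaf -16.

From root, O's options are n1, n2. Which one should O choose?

n1.1.1 (X): max(-41, 62) = 62
n1.1.2 (X): max(83, -94, -18, -84) = 83
n1.1.3 (X): max(-46, -36) = -36
n1.1 (O): min(62, 83, -36) = -36
n1.2.1 (X): max(-3, -94, 61, 27) = 61
n1.2.2 (X): max(-63, 45) = 45
n1.2.3 (X): max(68, 52) = 68
n1.2 (O): min(61, 45, 68) = 45
n1.3.1 (X): max(-35, 82) = 82
n1.3.2 (X): max(52, 77) = 77
n1.3.3 (X): max(-21, -75, -93) = -21
n1.3.4 (X): max(95, -42, -78) = 95
n1.3 (O): min(82, 77, -21, 95) = -21
n1.4.1 (X): max(-11, 19, -19) = 19
n1.4.2 (X): max(-55, -31) = -31
n1.4 (O): min(19, -31) = -31
n1 (X): max(-36, 45, -21, -31) = 45
n2.1.1 (X): max(81, 52) = 81
n2.1.2 (X): max(16, 39, 84) = 84
n2.1.3 (X): max(-96, -73) = -73
n2.1.4 (X): max(40, -90) = 40
n2.1 (O): min(81, 84, -73, 40) = -73
n2.2.1 (X): max(88, -21) = 88
n2.2.2 (X): max(-52, -48, -1) = -1
n2.2 (O): min(88, -1) = -1
n2.3.1 (X): max(-94, -9) = -9
n2.3.2 (X): max(-41, -16) = -16
n2.3 (O): min(-9, -16) = -16
n2 (X): max(-73, -1, -16) = -1
root (O): min(45, -1) = -1
O at root wants the lowest of {n1=45, n2=-1}, so chooses n2.

n2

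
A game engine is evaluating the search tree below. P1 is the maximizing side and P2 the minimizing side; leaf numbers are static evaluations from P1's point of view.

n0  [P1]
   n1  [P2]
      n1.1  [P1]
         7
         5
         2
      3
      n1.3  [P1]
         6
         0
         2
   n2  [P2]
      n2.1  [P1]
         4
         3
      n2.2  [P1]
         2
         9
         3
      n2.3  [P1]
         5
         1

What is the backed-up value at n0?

4

n1.1 (P1): max(7, 5, 2) = 7
n1.3 (P1): max(6, 0, 2) = 6
n1 (P2): min(7, 3, 6) = 3
n2.1 (P1): max(4, 3) = 4
n2.2 (P1): max(2, 9, 3) = 9
n2.3 (P1): max(5, 1) = 5
n2 (P2): min(4, 9, 5) = 4
n0 (P1): max(3, 4) = 4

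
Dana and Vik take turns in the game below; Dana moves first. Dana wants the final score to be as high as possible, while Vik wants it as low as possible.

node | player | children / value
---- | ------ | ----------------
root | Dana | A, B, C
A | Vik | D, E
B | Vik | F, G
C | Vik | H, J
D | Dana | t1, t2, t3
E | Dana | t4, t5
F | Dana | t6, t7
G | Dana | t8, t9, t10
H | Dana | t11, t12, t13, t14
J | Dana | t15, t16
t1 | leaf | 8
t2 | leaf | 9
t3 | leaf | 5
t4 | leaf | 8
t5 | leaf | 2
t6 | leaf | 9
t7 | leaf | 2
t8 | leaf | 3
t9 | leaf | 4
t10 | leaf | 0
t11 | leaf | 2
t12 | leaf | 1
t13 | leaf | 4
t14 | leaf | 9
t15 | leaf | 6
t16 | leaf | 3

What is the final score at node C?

H (Dana): max(2, 1, 4, 9) = 9
J (Dana): max(6, 3) = 6
C (Vik): min(9, 6) = 6

6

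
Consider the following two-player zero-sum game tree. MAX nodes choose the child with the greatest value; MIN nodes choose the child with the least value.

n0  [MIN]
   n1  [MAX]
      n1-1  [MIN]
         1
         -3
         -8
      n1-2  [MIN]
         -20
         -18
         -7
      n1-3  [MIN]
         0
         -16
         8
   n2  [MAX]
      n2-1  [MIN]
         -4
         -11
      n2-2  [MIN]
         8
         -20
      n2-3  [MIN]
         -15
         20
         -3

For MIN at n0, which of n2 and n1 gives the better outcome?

n2

n2-1 (MIN): min(-4, -11) = -11
n2-2 (MIN): min(8, -20) = -20
n2-3 (MIN): min(-15, 20, -3) = -15
n2 (MAX): max(-11, -20, -15) = -11
n1-1 (MIN): min(1, -3, -8) = -8
n1-2 (MIN): min(-20, -18, -7) = -20
n1-3 (MIN): min(0, -16, 8) = -16
n1 (MAX): max(-8, -20, -16) = -8
MIN prefers the lower value; n2=-11, n1=-8. n2 is better since -11 < -8.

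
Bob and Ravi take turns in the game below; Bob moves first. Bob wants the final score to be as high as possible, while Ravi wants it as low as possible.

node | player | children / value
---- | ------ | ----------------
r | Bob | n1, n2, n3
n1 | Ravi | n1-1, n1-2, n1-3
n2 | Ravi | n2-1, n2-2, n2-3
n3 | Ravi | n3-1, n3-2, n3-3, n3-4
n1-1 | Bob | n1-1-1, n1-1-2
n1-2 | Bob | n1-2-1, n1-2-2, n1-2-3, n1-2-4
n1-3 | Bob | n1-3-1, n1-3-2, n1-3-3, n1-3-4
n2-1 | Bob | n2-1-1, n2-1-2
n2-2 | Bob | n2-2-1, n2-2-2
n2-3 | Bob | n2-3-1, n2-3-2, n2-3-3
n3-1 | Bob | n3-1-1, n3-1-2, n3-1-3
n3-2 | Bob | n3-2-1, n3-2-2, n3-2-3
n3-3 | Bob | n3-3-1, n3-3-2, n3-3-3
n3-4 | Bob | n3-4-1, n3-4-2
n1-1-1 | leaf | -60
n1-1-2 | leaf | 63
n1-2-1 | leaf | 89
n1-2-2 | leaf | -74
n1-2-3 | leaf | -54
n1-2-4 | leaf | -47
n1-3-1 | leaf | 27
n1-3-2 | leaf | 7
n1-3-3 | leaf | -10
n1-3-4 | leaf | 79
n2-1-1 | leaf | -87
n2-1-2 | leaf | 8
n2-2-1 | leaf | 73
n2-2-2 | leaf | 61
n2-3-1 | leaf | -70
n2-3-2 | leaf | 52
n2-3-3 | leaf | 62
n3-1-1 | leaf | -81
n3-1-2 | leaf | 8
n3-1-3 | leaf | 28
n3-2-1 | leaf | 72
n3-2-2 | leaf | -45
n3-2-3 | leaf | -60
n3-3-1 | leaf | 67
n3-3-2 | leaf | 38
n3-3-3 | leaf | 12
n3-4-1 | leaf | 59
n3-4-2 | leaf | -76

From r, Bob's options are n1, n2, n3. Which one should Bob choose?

n1-1 (Bob): max(-60, 63) = 63
n1-2 (Bob): max(89, -74, -54, -47) = 89
n1-3 (Bob): max(27, 7, -10, 79) = 79
n1 (Ravi): min(63, 89, 79) = 63
n2-1 (Bob): max(-87, 8) = 8
n2-2 (Bob): max(73, 61) = 73
n2-3 (Bob): max(-70, 52, 62) = 62
n2 (Ravi): min(8, 73, 62) = 8
n3-1 (Bob): max(-81, 8, 28) = 28
n3-2 (Bob): max(72, -45, -60) = 72
n3-3 (Bob): max(67, 38, 12) = 67
n3-4 (Bob): max(59, -76) = 59
n3 (Ravi): min(28, 72, 67, 59) = 28
r (Bob): max(63, 8, 28) = 63
Bob at r wants the highest of {n1=63, n2=8, n3=28}, so chooses n1.

n1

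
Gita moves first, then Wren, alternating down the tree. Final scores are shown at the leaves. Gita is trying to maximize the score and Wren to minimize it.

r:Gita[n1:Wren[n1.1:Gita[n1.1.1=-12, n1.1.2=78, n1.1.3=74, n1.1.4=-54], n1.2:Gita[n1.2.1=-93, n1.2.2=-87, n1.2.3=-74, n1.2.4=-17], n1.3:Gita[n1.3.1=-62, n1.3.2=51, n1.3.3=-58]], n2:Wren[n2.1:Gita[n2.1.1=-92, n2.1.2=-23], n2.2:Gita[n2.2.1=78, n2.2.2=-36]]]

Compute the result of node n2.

-23

n2.1 (Gita): max(-92, -23) = -23
n2.2 (Gita): max(78, -36) = 78
n2 (Wren): min(-23, 78) = -23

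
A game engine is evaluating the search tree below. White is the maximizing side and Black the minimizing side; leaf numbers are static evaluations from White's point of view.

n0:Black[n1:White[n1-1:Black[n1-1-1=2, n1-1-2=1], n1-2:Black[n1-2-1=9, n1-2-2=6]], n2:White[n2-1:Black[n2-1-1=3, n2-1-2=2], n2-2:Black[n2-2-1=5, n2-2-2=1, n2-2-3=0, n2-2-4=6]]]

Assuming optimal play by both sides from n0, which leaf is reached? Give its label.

n2-1-2

n1-1 (Black): min(2, 1) = 1
n1-2 (Black): min(9, 6) = 6
n1 (White): max(1, 6) = 6
n2-1 (Black): min(3, 2) = 2
n2-2 (Black): min(5, 1, 0, 6) = 0
n2 (White): max(2, 0) = 2
n0 (Black): min(6, 2) = 2
At n0, Black picks n2 (lowest: 2).
At n2, White picks n2-1 (highest: 2).
At n2-1, Black picks n2-1-2 (lowest: 2).
Terminal value 2.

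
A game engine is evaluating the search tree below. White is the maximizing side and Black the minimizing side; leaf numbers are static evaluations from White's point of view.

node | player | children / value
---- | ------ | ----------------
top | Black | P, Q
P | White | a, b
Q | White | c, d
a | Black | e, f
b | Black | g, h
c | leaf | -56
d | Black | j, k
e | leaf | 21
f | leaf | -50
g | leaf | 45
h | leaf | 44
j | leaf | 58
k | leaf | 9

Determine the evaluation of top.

9

a (Black): min(21, -50) = -50
b (Black): min(45, 44) = 44
P (White): max(-50, 44) = 44
d (Black): min(58, 9) = 9
Q (White): max(-56, 9) = 9
top (Black): min(44, 9) = 9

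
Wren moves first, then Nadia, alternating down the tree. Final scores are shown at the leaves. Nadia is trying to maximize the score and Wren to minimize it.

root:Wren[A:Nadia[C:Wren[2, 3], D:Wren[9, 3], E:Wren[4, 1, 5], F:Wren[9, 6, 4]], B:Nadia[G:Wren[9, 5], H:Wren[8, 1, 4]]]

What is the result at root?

4

C (Wren): min(2, 3) = 2
D (Wren): min(9, 3) = 3
E (Wren): min(4, 1, 5) = 1
F (Wren): min(9, 6, 4) = 4
A (Nadia): max(2, 3, 1, 4) = 4
G (Wren): min(9, 5) = 5
H (Wren): min(8, 1, 4) = 1
B (Nadia): max(5, 1) = 5
root (Wren): min(4, 5) = 4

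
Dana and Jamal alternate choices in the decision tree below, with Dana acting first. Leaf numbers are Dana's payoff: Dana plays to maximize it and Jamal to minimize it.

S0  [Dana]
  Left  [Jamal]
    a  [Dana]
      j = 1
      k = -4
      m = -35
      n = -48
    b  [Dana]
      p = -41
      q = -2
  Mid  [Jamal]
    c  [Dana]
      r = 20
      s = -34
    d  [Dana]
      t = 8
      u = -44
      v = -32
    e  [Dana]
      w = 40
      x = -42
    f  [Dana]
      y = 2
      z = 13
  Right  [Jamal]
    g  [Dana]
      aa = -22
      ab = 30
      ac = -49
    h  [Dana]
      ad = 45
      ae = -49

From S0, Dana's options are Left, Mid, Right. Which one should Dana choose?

Right

a (Dana): max(1, -4, -35, -48) = 1
b (Dana): max(-41, -2) = -2
Left (Jamal): min(1, -2) = -2
c (Dana): max(20, -34) = 20
d (Dana): max(8, -44, -32) = 8
e (Dana): max(40, -42) = 40
f (Dana): max(2, 13) = 13
Mid (Jamal): min(20, 8, 40, 13) = 8
g (Dana): max(-22, 30, -49) = 30
h (Dana): max(45, -49) = 45
Right (Jamal): min(30, 45) = 30
S0 (Dana): max(-2, 8, 30) = 30
Dana at S0 wants the highest of {Left=-2, Mid=8, Right=30}, so chooses Right.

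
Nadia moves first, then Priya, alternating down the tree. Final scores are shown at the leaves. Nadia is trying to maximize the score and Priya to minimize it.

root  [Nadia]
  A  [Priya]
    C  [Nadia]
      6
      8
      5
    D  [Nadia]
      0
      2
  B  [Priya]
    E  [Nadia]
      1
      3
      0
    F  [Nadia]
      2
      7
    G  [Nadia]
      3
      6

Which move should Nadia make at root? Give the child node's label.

B

C (Nadia): max(6, 8, 5) = 8
D (Nadia): max(0, 2) = 2
A (Priya): min(8, 2) = 2
E (Nadia): max(1, 3, 0) = 3
F (Nadia): max(2, 7) = 7
G (Nadia): max(3, 6) = 6
B (Priya): min(3, 7, 6) = 3
root (Nadia): max(2, 3) = 3
Nadia at root wants the highest of {A=2, B=3}, so chooses B.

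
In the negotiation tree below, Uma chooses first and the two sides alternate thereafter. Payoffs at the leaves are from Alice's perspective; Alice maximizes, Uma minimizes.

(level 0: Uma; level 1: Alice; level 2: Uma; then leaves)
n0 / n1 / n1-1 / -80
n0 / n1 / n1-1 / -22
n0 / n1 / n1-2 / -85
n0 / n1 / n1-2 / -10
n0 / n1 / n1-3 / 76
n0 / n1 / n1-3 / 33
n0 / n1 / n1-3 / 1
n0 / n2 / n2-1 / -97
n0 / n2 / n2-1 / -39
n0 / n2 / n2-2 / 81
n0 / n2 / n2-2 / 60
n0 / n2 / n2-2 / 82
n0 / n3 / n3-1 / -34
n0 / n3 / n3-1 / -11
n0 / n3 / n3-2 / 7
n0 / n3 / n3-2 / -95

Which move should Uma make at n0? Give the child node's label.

n3

n1-1 (Uma): min(-80, -22) = -80
n1-2 (Uma): min(-85, -10) = -85
n1-3 (Uma): min(76, 33, 1) = 1
n1 (Alice): max(-80, -85, 1) = 1
n2-1 (Uma): min(-97, -39) = -97
n2-2 (Uma): min(81, 60, 82) = 60
n2 (Alice): max(-97, 60) = 60
n3-1 (Uma): min(-34, -11) = -34
n3-2 (Uma): min(7, -95) = -95
n3 (Alice): max(-34, -95) = -34
n0 (Uma): min(1, 60, -34) = -34
Uma at n0 wants the lowest of {n1=1, n2=60, n3=-34}, so chooses n3.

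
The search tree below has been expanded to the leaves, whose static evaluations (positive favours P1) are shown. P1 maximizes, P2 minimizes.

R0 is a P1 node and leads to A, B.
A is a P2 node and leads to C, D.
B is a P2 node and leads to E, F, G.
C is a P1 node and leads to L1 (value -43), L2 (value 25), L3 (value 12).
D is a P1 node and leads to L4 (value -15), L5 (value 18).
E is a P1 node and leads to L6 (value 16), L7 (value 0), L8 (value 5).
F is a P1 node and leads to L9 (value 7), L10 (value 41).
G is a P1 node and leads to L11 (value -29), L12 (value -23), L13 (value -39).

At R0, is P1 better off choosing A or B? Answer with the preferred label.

A

C (P1): max(-43, 25, 12) = 25
D (P1): max(-15, 18) = 18
A (P2): min(25, 18) = 18
E (P1): max(16, 0, 5) = 16
F (P1): max(7, 41) = 41
G (P1): max(-29, -23, -39) = -23
B (P2): min(16, 41, -23) = -23
P1 prefers the higher value; A=18, B=-23. A is better since 18 > -23.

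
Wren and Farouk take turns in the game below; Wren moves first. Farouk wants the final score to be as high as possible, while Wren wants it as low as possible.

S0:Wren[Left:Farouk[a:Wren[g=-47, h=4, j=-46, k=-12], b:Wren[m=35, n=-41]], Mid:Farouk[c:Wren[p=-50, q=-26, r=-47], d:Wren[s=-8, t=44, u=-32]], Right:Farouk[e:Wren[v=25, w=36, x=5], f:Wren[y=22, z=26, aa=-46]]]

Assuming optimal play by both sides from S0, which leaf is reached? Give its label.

n

a (Wren): min(-47, 4, -46, -12) = -47
b (Wren): min(35, -41) = -41
Left (Farouk): max(-47, -41) = -41
c (Wren): min(-50, -26, -47) = -50
d (Wren): min(-8, 44, -32) = -32
Mid (Farouk): max(-50, -32) = -32
e (Wren): min(25, 36, 5) = 5
f (Wren): min(22, 26, -46) = -46
Right (Farouk): max(5, -46) = 5
S0 (Wren): min(-41, -32, 5) = -41
At S0, Wren picks Left (lowest: -41).
At Left, Farouk picks b (highest: -41).
At b, Wren picks n (lowest: -41).
Terminal value -41.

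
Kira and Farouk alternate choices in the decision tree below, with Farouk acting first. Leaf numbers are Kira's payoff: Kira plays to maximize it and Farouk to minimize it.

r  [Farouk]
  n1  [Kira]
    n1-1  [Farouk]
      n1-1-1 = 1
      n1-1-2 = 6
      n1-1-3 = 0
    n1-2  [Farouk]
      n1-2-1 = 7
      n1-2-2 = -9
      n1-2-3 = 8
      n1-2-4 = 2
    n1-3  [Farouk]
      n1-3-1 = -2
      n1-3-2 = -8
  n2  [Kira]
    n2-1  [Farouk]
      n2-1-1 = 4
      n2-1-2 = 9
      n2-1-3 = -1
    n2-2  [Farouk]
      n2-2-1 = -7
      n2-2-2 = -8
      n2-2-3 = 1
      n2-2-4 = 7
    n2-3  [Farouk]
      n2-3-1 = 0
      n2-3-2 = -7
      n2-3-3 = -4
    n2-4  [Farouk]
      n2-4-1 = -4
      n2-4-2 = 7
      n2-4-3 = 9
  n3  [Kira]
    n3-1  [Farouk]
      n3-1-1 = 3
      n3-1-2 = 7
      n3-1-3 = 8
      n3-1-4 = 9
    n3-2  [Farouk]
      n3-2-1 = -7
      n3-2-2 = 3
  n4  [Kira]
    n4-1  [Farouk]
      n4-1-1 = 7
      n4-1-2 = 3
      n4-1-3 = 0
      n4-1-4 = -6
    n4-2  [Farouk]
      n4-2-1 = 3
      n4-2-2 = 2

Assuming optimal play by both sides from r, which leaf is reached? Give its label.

n2-1-3

n1-1 (Farouk): min(1, 6, 0) = 0
n1-2 (Farouk): min(7, -9, 8, 2) = -9
n1-3 (Farouk): min(-2, -8) = -8
n1 (Kira): max(0, -9, -8) = 0
n2-1 (Farouk): min(4, 9, -1) = -1
n2-2 (Farouk): min(-7, -8, 1, 7) = -8
n2-3 (Farouk): min(0, -7, -4) = -7
n2-4 (Farouk): min(-4, 7, 9) = -4
n2 (Kira): max(-1, -8, -7, -4) = -1
n3-1 (Farouk): min(3, 7, 8, 9) = 3
n3-2 (Farouk): min(-7, 3) = -7
n3 (Kira): max(3, -7) = 3
n4-1 (Farouk): min(7, 3, 0, -6) = -6
n4-2 (Farouk): min(3, 2) = 2
n4 (Kira): max(-6, 2) = 2
r (Farouk): min(0, -1, 3, 2) = -1
At r, Farouk picks n2 (lowest: -1).
At n2, Kira picks n2-1 (highest: -1).
At n2-1, Farouk picks n2-1-3 (lowest: -1).
Terminal value -1.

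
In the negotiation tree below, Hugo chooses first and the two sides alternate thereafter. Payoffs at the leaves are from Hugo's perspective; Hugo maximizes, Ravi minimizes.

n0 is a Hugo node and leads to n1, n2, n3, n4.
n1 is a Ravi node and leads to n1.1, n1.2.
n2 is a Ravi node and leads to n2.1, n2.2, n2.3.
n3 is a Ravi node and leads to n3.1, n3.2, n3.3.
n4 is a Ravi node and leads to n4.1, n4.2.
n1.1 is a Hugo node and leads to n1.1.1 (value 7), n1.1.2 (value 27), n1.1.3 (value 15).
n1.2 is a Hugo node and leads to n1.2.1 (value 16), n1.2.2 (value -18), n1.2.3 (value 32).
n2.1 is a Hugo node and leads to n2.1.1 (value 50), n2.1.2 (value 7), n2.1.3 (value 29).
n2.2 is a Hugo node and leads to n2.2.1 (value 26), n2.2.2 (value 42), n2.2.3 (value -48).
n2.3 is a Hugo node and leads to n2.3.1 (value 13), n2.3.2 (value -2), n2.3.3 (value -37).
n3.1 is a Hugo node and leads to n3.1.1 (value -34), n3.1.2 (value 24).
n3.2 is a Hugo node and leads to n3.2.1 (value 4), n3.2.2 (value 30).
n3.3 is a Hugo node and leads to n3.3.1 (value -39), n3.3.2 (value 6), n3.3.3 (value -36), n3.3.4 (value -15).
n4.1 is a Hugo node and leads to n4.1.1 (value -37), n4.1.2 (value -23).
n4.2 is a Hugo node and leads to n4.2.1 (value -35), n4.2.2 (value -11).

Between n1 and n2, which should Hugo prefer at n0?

n1

n1.1 (Hugo): max(7, 27, 15) = 27
n1.2 (Hugo): max(16, -18, 32) = 32
n1 (Ravi): min(27, 32) = 27
n2.1 (Hugo): max(50, 7, 29) = 50
n2.2 (Hugo): max(26, 42, -48) = 42
n2.3 (Hugo): max(13, -2, -37) = 13
n2 (Ravi): min(50, 42, 13) = 13
Hugo prefers the higher value; n1=27, n2=13. n1 is better since 27 > 13.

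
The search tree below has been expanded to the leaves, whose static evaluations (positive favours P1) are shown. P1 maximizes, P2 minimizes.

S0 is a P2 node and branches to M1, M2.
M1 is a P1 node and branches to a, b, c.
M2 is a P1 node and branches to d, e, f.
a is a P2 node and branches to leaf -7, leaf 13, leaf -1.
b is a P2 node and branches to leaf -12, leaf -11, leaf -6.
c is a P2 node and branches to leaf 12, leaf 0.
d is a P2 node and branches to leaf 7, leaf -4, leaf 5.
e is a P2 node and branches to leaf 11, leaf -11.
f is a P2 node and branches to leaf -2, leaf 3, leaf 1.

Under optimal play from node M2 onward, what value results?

-2

d (P2): min(7, -4, 5) = -4
e (P2): min(11, -11) = -11
f (P2): min(-2, 3, 1) = -2
M2 (P1): max(-4, -11, -2) = -2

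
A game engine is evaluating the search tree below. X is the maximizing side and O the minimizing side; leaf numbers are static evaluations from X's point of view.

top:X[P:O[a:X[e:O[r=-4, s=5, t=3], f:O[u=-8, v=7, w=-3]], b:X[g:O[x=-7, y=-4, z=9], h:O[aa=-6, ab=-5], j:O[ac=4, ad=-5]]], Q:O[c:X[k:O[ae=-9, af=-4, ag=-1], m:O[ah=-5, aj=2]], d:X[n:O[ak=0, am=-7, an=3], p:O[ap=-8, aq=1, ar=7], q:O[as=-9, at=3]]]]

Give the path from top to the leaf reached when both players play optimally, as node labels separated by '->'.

e (O): min(-4, 5, 3) = -4
f (O): min(-8, 7, -3) = -8
a (X): max(-4, -8) = -4
g (O): min(-7, -4, 9) = -7
h (O): min(-6, -5) = -6
j (O): min(4, -5) = -5
b (X): max(-7, -6, -5) = -5
P (O): min(-4, -5) = -5
k (O): min(-9, -4, -1) = -9
m (O): min(-5, 2) = -5
c (X): max(-9, -5) = -5
n (O): min(0, -7, 3) = -7
p (O): min(-8, 1, 7) = -8
q (O): min(-9, 3) = -9
d (X): max(-7, -8, -9) = -7
Q (O): min(-5, -7) = -7
top (X): max(-5, -7) = -5
At top, X picks P (highest: -5).
At P, O picks b (lowest: -5).
At b, X picks j (highest: -5).
At j, O picks ad (lowest: -5).
Terminal value -5.

top -> P -> b -> j -> ad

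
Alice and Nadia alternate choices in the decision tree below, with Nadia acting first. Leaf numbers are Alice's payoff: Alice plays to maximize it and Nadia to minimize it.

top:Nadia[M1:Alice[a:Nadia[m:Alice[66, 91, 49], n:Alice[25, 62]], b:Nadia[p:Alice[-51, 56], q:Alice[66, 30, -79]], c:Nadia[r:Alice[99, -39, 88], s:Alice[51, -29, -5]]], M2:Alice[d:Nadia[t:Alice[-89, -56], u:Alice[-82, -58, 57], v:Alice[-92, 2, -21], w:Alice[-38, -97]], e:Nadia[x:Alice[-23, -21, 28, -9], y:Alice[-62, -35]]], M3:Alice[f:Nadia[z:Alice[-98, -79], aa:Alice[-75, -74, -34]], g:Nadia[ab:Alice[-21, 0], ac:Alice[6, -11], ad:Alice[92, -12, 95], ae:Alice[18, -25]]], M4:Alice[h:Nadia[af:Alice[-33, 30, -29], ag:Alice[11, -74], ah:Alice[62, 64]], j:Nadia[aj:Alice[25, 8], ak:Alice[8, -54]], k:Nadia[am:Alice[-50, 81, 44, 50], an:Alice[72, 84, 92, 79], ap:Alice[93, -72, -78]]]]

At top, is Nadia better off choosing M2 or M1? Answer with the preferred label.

t (Alice): max(-89, -56) = -56
u (Alice): max(-82, -58, 57) = 57
v (Alice): max(-92, 2, -21) = 2
w (Alice): max(-38, -97) = -38
d (Nadia): min(-56, 57, 2, -38) = -56
x (Alice): max(-23, -21, 28, -9) = 28
y (Alice): max(-62, -35) = -35
e (Nadia): min(28, -35) = -35
M2 (Alice): max(-56, -35) = -35
m (Alice): max(66, 91, 49) = 91
n (Alice): max(25, 62) = 62
a (Nadia): min(91, 62) = 62
p (Alice): max(-51, 56) = 56
q (Alice): max(66, 30, -79) = 66
b (Nadia): min(56, 66) = 56
r (Alice): max(99, -39, 88) = 99
s (Alice): max(51, -29, -5) = 51
c (Nadia): min(99, 51) = 51
M1 (Alice): max(62, 56, 51) = 62
Nadia prefers the lower value; M2=-35, M1=62. M2 is better since -35 < 62.

M2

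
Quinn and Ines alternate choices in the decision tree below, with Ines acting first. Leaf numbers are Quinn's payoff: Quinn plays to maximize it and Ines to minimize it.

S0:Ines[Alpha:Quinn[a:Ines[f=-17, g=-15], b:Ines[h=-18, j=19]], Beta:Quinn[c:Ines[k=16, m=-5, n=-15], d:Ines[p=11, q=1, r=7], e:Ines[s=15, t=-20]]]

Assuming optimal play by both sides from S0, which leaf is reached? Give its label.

a (Ines): min(-17, -15) = -17
b (Ines): min(-18, 19) = -18
Alpha (Quinn): max(-17, -18) = -17
c (Ines): min(16, -5, -15) = -15
d (Ines): min(11, 1, 7) = 1
e (Ines): min(15, -20) = -20
Beta (Quinn): max(-15, 1, -20) = 1
S0 (Ines): min(-17, 1) = -17
At S0, Ines picks Alpha (lowest: -17).
At Alpha, Quinn picks a (highest: -17).
At a, Ines picks f (lowest: -17).
Terminal value -17.

f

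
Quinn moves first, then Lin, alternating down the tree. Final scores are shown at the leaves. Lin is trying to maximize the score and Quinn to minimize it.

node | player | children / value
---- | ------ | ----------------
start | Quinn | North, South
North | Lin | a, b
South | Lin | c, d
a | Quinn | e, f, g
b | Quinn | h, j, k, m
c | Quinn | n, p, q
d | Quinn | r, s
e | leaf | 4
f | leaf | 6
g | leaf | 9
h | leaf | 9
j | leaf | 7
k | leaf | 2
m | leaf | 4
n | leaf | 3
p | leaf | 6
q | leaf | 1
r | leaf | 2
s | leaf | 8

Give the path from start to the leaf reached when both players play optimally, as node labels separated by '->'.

start -> South -> d -> r

a (Quinn): min(4, 6, 9) = 4
b (Quinn): min(9, 7, 2, 4) = 2
North (Lin): max(4, 2) = 4
c (Quinn): min(3, 6, 1) = 1
d (Quinn): min(2, 8) = 2
South (Lin): max(1, 2) = 2
start (Quinn): min(4, 2) = 2
At start, Quinn picks South (lowest: 2).
At South, Lin picks d (highest: 2).
At d, Quinn picks r (lowest: 2).
Terminal value 2.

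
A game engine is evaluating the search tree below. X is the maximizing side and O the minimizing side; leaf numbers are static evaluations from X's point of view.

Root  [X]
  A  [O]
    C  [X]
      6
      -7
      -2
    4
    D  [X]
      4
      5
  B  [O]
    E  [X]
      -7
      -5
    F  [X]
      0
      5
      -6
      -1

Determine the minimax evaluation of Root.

4

C (X): max(6, -7, -2) = 6
D (X): max(4, 5) = 5
A (O): min(6, 4, 5) = 4
E (X): max(-7, -5) = -5
F (X): max(0, 5, -6, -1) = 5
B (O): min(-5, 5) = -5
Root (X): max(4, -5) = 4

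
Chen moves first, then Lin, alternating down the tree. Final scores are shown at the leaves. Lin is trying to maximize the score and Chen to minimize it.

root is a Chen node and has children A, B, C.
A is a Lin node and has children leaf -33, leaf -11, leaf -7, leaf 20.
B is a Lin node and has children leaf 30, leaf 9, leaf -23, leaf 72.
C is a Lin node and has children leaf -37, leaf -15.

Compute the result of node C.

-15

C (Lin): max(-37, -15) = -15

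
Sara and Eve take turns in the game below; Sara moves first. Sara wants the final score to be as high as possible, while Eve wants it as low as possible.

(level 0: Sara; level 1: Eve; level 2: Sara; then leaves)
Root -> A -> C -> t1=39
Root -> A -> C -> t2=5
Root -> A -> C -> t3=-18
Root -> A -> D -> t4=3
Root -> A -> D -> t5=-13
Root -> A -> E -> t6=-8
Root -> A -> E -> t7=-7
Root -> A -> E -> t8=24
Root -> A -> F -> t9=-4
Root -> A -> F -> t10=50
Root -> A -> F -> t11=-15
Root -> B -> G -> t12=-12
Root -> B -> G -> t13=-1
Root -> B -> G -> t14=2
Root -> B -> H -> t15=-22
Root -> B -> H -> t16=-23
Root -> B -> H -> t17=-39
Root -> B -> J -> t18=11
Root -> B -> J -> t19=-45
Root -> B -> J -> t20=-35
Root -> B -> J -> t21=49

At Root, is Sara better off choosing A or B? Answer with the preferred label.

A

C (Sara): max(39, 5, -18) = 39
D (Sara): max(3, -13) = 3
E (Sara): max(-8, -7, 24) = 24
F (Sara): max(-4, 50, -15) = 50
A (Eve): min(39, 3, 24, 50) = 3
G (Sara): max(-12, -1, 2) = 2
H (Sara): max(-22, -23, -39) = -22
J (Sara): max(11, -45, -35, 49) = 49
B (Eve): min(2, -22, 49) = -22
Sara prefers the higher value; A=3, B=-22. A is better since 3 > -22.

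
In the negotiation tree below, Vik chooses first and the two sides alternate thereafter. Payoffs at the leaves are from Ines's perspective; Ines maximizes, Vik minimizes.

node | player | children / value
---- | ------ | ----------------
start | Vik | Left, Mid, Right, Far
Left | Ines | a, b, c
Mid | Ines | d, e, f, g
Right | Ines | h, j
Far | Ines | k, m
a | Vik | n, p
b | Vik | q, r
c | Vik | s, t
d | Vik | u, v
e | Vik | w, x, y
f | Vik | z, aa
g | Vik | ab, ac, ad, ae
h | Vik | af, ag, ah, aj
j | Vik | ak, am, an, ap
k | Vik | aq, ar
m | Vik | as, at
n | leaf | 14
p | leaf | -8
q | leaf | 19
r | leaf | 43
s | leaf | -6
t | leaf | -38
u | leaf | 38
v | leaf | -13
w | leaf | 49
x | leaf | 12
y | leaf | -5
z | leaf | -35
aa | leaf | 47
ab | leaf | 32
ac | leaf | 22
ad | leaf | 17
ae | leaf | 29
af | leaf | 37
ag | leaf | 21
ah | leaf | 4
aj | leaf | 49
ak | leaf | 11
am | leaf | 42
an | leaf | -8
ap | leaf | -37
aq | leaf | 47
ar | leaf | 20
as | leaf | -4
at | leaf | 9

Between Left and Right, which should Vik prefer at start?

Right

a (Vik): min(14, -8) = -8
b (Vik): min(19, 43) = 19
c (Vik): min(-6, -38) = -38
Left (Ines): max(-8, 19, -38) = 19
h (Vik): min(37, 21, 4, 49) = 4
j (Vik): min(11, 42, -8, -37) = -37
Right (Ines): max(4, -37) = 4
Vik prefers the lower value; Left=19, Right=4. Right is better since 4 < 19.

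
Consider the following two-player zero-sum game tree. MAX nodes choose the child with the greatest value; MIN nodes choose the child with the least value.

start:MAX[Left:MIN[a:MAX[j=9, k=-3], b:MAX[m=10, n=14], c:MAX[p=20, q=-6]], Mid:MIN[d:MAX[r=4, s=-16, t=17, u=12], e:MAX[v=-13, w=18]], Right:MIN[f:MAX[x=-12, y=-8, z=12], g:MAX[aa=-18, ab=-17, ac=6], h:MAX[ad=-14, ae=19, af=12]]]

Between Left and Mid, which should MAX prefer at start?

Mid

a (MAX): max(9, -3) = 9
b (MAX): max(10, 14) = 14
c (MAX): max(20, -6) = 20
Left (MIN): min(9, 14, 20) = 9
d (MAX): max(4, -16, 17, 12) = 17
e (MAX): max(-13, 18) = 18
Mid (MIN): min(17, 18) = 17
MAX prefers the higher value; Left=9, Mid=17. Mid is better since 17 > 9.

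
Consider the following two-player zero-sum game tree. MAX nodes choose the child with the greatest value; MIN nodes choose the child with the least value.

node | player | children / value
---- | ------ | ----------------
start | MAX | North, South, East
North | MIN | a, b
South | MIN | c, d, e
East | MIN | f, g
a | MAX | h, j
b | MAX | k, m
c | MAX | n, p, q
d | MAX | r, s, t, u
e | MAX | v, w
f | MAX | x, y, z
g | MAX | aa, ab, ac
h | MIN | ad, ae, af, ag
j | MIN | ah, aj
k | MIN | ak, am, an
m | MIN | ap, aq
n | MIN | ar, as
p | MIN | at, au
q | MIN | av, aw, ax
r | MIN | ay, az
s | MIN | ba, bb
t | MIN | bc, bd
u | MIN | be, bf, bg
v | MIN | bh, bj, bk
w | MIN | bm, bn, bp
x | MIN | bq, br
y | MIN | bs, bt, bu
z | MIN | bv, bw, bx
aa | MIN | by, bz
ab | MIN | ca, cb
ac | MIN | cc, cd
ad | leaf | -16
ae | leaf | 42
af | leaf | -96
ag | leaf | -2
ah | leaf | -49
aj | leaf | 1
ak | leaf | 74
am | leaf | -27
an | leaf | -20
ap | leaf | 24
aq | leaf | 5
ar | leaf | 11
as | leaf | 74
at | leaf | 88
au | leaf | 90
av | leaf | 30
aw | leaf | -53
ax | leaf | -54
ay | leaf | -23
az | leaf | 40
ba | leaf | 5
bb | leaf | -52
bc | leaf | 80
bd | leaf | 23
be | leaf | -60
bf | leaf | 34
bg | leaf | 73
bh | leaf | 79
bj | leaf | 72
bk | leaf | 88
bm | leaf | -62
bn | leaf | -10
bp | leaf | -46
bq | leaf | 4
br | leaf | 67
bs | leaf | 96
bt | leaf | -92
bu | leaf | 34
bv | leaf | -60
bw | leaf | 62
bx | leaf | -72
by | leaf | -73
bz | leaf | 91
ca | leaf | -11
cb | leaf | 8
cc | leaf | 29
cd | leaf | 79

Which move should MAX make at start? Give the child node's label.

South

h (MIN): min(-16, 42, -96, -2) = -96
j (MIN): min(-49, 1) = -49
a (MAX): max(-96, -49) = -49
k (MIN): min(74, -27, -20) = -27
m (MIN): min(24, 5) = 5
b (MAX): max(-27, 5) = 5
North (MIN): min(-49, 5) = -49
n (MIN): min(11, 74) = 11
p (MIN): min(88, 90) = 88
q (MIN): min(30, -53, -54) = -54
c (MAX): max(11, 88, -54) = 88
r (MIN): min(-23, 40) = -23
s (MIN): min(5, -52) = -52
t (MIN): min(80, 23) = 23
u (MIN): min(-60, 34, 73) = -60
d (MAX): max(-23, -52, 23, -60) = 23
v (MIN): min(79, 72, 88) = 72
w (MIN): min(-62, -10, -46) = -62
e (MAX): max(72, -62) = 72
South (MIN): min(88, 23, 72) = 23
x (MIN): min(4, 67) = 4
y (MIN): min(96, -92, 34) = -92
z (MIN): min(-60, 62, -72) = -72
f (MAX): max(4, -92, -72) = 4
aa (MIN): min(-73, 91) = -73
ab (MIN): min(-11, 8) = -11
ac (MIN): min(29, 79) = 29
g (MAX): max(-73, -11, 29) = 29
East (MIN): min(4, 29) = 4
start (MAX): max(-49, 23, 4) = 23
MAX at start wants the highest of {North=-49, South=23, East=4}, so chooses South.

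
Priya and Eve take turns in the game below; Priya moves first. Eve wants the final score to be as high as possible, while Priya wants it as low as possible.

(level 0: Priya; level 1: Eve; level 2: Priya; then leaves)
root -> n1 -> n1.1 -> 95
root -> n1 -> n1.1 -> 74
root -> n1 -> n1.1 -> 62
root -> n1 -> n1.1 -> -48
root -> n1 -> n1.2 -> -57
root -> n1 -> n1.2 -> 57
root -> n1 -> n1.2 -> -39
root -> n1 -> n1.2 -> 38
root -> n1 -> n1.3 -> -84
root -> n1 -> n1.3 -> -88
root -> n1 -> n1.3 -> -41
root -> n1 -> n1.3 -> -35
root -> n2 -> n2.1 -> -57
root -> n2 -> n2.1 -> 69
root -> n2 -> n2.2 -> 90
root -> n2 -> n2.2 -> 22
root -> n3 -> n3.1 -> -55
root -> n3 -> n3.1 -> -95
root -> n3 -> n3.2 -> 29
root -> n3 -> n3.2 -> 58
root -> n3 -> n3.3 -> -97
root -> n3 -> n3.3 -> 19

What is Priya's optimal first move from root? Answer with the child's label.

n1.1 (Priya): min(95, 74, 62, -48) = -48
n1.2 (Priya): min(-57, 57, -39, 38) = -57
n1.3 (Priya): min(-84, -88, -41, -35) = -88
n1 (Eve): max(-48, -57, -88) = -48
n2.1 (Priya): min(-57, 69) = -57
n2.2 (Priya): min(90, 22) = 22
n2 (Eve): max(-57, 22) = 22
n3.1 (Priya): min(-55, -95) = -95
n3.2 (Priya): min(29, 58) = 29
n3.3 (Priya): min(-97, 19) = -97
n3 (Eve): max(-95, 29, -97) = 29
root (Priya): min(-48, 22, 29) = -48
Priya at root wants the lowest of {n1=-48, n2=22, n3=29}, so chooses n1.

n1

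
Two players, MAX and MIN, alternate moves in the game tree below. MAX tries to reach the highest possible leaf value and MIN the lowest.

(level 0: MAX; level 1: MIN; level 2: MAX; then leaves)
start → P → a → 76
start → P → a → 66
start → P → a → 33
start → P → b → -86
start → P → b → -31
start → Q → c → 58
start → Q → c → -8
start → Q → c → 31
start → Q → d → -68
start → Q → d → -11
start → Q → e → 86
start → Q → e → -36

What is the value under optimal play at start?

-11

a (MAX): max(76, 66, 33) = 76
b (MAX): max(-86, -31) = -31
P (MIN): min(76, -31) = -31
c (MAX): max(58, -8, 31) = 58
d (MAX): max(-68, -11) = -11
e (MAX): max(86, -36) = 86
Q (MIN): min(58, -11, 86) = -11
start (MAX): max(-31, -11) = -11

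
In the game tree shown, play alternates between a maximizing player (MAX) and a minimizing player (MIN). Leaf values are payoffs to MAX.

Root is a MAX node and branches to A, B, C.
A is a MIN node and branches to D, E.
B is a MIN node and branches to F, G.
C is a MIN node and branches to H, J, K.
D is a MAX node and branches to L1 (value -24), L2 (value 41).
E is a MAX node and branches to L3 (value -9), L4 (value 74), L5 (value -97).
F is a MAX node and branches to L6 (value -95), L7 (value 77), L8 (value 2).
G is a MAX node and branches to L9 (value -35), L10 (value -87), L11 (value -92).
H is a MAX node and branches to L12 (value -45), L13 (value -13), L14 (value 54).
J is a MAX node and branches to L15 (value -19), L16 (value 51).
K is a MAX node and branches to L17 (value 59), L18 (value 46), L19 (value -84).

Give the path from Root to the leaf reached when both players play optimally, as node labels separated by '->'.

Root -> C -> J -> L16

D (MAX): max(-24, 41) = 41
E (MAX): max(-9, 74, -97) = 74
A (MIN): min(41, 74) = 41
F (MAX): max(-95, 77, 2) = 77
G (MAX): max(-35, -87, -92) = -35
B (MIN): min(77, -35) = -35
H (MAX): max(-45, -13, 54) = 54
J (MAX): max(-19, 51) = 51
K (MAX): max(59, 46, -84) = 59
C (MIN): min(54, 51, 59) = 51
Root (MAX): max(41, -35, 51) = 51
At Root, MAX picks C (highest: 51).
At C, MIN picks J (lowest: 51).
At J, MAX picks L16 (highest: 51).
Terminal value 51.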